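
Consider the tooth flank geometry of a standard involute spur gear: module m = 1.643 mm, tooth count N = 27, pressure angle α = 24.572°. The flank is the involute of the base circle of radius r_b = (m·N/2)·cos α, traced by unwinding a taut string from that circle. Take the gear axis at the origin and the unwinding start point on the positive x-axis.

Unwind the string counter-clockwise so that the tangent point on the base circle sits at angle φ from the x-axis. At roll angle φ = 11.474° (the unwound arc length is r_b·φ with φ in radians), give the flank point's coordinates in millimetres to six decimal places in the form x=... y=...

x=20.572257 y=0.053785

pitch radius r_p = m·N/2 = 1.643·27/2 = 22.180500
base radius r_b = r_p·cos α = 22.180500·cos 24.572° = 20.171821
roll angle φ = 11.474° = 0.20025908 rad
x = r_b·(cos φ + φ·sin φ) = 20.171821·(0.98001507 + 0.20025908·0.19892324) = 20.572257
y = r_b·(sin φ − φ·cos φ) = 20.171821·(0.19892324 − 0.20025908·0.98001507) = 0.053785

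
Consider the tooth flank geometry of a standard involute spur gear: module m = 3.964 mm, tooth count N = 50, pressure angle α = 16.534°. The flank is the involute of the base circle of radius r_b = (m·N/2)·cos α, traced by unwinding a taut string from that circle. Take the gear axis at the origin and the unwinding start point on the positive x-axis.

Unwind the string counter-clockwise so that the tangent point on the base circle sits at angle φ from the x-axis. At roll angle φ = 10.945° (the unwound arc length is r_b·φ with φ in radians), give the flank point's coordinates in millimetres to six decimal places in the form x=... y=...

pitch radius r_p = m·N/2 = 3.964·50/2 = 99.100000
base radius r_b = r_p·cos α = 99.100000·cos 16.534° = 95.002317
roll angle φ = 10.945° = 0.19102629 rad
x = r_b·(cos φ + φ·sin φ) = 95.002317·(0.98180989 + 0.19102629·0.18986661) = 96.719903
y = r_b·(sin φ − φ·cos φ) = 95.002317·(0.18986661 − 0.19102629·0.98180989) = 0.219941

x=96.719903 y=0.219941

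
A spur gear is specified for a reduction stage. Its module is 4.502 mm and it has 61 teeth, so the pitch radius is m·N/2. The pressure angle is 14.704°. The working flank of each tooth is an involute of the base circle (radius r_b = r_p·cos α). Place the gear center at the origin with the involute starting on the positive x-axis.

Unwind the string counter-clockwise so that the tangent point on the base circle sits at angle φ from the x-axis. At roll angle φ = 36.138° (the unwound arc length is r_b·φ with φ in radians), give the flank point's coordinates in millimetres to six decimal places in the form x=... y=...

x=156.662024 y=10.672618

pitch radius r_p = m·N/2 = 4.502·61/2 = 137.311000
base radius r_b = r_p·cos α = 137.311000·cos 14.704° = 132.814070
roll angle φ = 36.138° = 0.63072709 rad
x = r_b·(cos φ + φ·sin φ) = 132.814070·(0.80759894 + 0.63072709·0.58973211) = 156.662024
y = r_b·(sin φ − φ·cos φ) = 132.814070·(0.58973211 − 0.63072709·0.80759894) = 10.672618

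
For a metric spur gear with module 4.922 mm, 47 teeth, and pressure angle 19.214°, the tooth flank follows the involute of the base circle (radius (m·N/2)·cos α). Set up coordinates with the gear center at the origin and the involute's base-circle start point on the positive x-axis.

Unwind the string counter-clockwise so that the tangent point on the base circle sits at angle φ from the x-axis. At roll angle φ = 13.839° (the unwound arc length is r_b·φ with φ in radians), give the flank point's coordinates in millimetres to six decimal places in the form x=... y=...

x=112.363610 y=0.510043

pitch radius r_p = m·N/2 = 4.922·47/2 = 115.667000
base radius r_b = r_p·cos α = 115.667000·cos 19.214° = 109.223884
roll angle φ = 13.839° = 0.24153612 rad
x = r_b·(cos φ + φ·sin φ) = 109.223884·(0.97097169 + 0.24153612·0.23919443) = 112.363610
y = r_b·(sin φ − φ·cos φ) = 109.223884·(0.23919443 − 0.24153612·0.97097169) = 0.510043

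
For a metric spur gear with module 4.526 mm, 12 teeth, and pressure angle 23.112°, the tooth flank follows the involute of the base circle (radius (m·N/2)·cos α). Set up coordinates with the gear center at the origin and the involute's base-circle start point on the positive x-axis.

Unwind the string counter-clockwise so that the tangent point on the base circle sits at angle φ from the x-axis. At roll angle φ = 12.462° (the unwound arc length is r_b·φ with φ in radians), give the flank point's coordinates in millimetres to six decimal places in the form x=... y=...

x=25.560259 y=0.085261

pitch radius r_p = m·N/2 = 4.526·12/2 = 27.156000
base radius r_b = r_p·cos α = 27.156000·cos 23.112° = 24.976441
roll angle φ = 12.462° = 0.21750293 rad
x = r_b·(cos φ + φ·sin φ) = 24.976441·(0.97643934 + 0.21750293·0.21579206) = 25.560259
y = r_b·(sin φ − φ·cos φ) = 24.976441·(0.21579206 − 0.21750293·0.97643934) = 0.085261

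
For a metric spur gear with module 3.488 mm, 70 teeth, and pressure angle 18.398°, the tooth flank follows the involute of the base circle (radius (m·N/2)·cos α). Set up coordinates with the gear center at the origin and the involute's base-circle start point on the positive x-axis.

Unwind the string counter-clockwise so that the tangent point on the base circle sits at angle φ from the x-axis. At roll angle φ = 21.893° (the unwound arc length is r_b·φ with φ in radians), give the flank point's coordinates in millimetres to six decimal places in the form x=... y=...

x=123.990521 y=2.122910

pitch radius r_p = m·N/2 = 3.488·70/2 = 122.080000
base radius r_b = r_p·cos α = 122.080000·cos 18.398° = 115.840129
roll angle φ = 21.893° = 0.38210493 rad
x = r_b·(cos φ + φ·sin φ) = 115.840129·(0.92788182 + 0.38210493·0.37287442) = 123.990521
y = r_b·(sin φ − φ·cos φ) = 115.840129·(0.37287442 − 0.38210493·0.92788182) = 2.122910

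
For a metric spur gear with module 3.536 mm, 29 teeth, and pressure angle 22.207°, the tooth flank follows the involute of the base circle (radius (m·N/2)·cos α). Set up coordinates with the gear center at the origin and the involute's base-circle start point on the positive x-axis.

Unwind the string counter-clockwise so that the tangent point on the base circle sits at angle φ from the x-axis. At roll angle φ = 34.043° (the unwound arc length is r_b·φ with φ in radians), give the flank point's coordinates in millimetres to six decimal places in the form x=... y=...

x=55.122687 y=3.203268

pitch radius r_p = m·N/2 = 3.536·29/2 = 51.272000
base radius r_b = r_p·cos α = 51.272000·cos 22.207° = 47.468869
roll angle φ = 34.043° = 0.59416244 rad
x = r_b·(cos φ + φ·sin φ) = 47.468869·(0.82861767 + 0.59416244·0.55981493) = 55.122687
y = r_b·(sin φ − φ·cos φ) = 47.468869·(0.55981493 − 0.59416244·0.82861767) = 3.203268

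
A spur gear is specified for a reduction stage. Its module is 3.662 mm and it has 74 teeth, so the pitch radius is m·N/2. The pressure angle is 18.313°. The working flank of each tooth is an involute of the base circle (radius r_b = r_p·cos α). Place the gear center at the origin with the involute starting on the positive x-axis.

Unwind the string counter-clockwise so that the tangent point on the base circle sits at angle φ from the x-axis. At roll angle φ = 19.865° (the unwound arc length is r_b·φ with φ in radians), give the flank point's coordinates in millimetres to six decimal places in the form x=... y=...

x=136.132266 y=1.765612

pitch radius r_p = m·N/2 = 3.662·74/2 = 135.494000
base radius r_b = r_p·cos α = 135.494000·cos 18.313° = 128.631799
roll angle φ = 19.865° = 0.34670966 rad
x = r_b·(cos φ + φ·sin φ) = 128.631799·(0.94049588 + 0.34670966·0.33980510) = 136.132266
y = r_b·(sin φ − φ·cos φ) = 128.631799·(0.33980510 − 0.34670966·0.94049588) = 1.765612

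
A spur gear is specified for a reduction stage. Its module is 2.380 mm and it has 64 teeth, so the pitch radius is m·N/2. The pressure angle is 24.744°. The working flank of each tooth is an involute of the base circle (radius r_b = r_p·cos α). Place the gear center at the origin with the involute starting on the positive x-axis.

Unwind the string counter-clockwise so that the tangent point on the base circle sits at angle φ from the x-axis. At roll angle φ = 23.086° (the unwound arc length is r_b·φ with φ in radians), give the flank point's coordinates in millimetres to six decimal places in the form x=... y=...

pitch radius r_p = m·N/2 = 2.380·64/2 = 76.160000
base radius r_b = r_p·cos α = 76.160000·cos 24.744° = 69.167523
roll angle φ = 23.086° = 0.40292671 rad
x = r_b·(cos φ + φ·sin φ) = 69.167523·(0.91991734 + 0.40292671·0.39211235) = 74.556356
y = r_b·(sin φ − φ·cos φ) = 69.167523·(0.39211235 − 0.40292671·0.91991734) = 1.483857

x=74.556356 y=1.483857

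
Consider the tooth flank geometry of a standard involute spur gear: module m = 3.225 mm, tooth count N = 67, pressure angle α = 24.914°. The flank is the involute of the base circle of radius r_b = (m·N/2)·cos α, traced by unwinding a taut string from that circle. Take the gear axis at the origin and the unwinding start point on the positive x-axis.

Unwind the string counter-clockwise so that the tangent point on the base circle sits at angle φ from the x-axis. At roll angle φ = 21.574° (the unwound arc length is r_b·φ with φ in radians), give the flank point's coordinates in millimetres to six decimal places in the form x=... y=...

pitch radius r_p = m·N/2 = 3.225·67/2 = 108.037500
base radius r_b = r_p·cos α = 108.037500·cos 24.914° = 97.983650
roll angle φ = 21.574° = 0.37653733 rad
x = r_b·(cos φ + φ·sin φ) = 97.983650·(0.92994344 + 0.37653733·0.36770260) = 104.685457
y = r_b·(sin φ − φ·cos φ) = 97.983650·(0.36770260 − 0.37653733·0.92994344) = 1.719042

x=104.685457 y=1.719042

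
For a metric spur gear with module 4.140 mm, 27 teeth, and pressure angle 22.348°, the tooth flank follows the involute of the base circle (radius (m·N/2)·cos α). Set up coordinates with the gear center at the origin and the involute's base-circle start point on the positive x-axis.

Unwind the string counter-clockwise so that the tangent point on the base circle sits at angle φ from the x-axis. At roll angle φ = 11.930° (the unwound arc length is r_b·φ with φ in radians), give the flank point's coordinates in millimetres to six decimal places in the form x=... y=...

pitch radius r_p = m·N/2 = 4.140·27/2 = 55.890000
base radius r_b = r_p·cos α = 55.890000·cos 22.348° = 51.692186
roll angle φ = 11.930° = 0.20821778 rad
x = r_b·(cos φ + φ·sin φ) = 51.692186·(0.97840088 + 0.20821778·0.20671650) = 52.800618
y = r_b·(sin φ − φ·cos φ) = 51.692186·(0.20671650 − 0.20821778·0.97840088) = 0.154872

x=52.800618 y=0.154872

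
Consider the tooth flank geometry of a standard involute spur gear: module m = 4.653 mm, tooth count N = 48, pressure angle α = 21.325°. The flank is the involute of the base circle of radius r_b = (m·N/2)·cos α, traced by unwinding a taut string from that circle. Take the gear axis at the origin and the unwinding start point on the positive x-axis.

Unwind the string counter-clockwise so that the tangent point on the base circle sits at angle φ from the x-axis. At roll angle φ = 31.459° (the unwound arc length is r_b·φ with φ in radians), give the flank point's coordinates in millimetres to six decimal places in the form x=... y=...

pitch radius r_p = m·N/2 = 4.653·48/2 = 111.672000
base radius r_b = r_p·cos α = 111.672000·cos 21.325° = 104.026113
roll angle φ = 31.459° = 0.54906313 rad
x = r_b·(cos φ + φ·sin φ) = 104.026113·(0.85301384 + 0.54906313·0.52188829) = 118.544357
y = r_b·(sin φ − φ·cos φ) = 104.026113·(0.52188829 − 0.54906313·0.85301384) = 5.568502

x=118.544357 y=5.568502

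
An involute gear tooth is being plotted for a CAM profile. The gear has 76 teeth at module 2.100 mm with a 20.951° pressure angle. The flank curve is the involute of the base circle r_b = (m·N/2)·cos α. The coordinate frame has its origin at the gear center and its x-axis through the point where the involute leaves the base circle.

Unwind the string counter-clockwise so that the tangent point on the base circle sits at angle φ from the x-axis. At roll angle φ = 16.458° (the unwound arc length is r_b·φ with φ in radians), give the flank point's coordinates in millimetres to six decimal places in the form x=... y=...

x=77.535528 y=0.583917

pitch radius r_p = m·N/2 = 2.100·76/2 = 79.800000
base radius r_b = r_p·cos α = 79.800000·cos 20.951° = 74.524148
roll angle φ = 16.458° = 0.28724629 rad
x = r_b·(cos φ + φ·sin φ) = 74.524148·(0.95902767 + 0.28724629·0.28331242) = 77.535528
y = r_b·(sin φ − φ·cos φ) = 74.524148·(0.28331242 − 0.28724629·0.95902767) = 0.583917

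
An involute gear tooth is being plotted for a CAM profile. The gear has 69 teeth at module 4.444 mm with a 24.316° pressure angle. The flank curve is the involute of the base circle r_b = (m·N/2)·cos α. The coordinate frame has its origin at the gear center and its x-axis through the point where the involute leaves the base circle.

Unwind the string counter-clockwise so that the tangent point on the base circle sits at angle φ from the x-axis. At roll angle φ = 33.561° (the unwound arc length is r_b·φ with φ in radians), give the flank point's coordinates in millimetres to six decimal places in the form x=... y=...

x=161.668474 y=9.042529

pitch radius r_p = m·N/2 = 4.444·69/2 = 153.318000
base radius r_b = r_p·cos α = 153.318000·cos 24.316° = 139.716903
roll angle φ = 33.561° = 0.58574995 rad
x = r_b·(cos φ + φ·sin φ) = 139.716903·(0.83329773 + 0.58574995·0.55282447) = 161.668474
y = r_b·(sin φ − φ·cos φ) = 139.716903·(0.55282447 − 0.58574995·0.83329773) = 9.042529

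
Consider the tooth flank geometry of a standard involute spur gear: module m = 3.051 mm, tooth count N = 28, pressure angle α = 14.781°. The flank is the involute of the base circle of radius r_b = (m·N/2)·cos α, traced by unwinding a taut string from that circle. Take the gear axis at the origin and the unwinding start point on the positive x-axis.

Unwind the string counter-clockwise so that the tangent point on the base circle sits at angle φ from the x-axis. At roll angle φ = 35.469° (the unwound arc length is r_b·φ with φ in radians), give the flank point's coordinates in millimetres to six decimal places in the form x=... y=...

pitch radius r_p = m·N/2 = 3.051·28/2 = 42.714000
base radius r_b = r_p·cos α = 42.714000·cos 14.781° = 41.300510
roll angle φ = 35.469° = 0.61905083 rad
x = r_b·(cos φ + φ·sin φ) = 41.300510·(0.81442959 + 0.61905083·0.58026239) = 48.471993
y = r_b·(sin φ − φ·cos φ) = 41.300510·(0.58026239 − 0.61905083·0.81442959) = 3.142518

x=48.471993 y=3.142518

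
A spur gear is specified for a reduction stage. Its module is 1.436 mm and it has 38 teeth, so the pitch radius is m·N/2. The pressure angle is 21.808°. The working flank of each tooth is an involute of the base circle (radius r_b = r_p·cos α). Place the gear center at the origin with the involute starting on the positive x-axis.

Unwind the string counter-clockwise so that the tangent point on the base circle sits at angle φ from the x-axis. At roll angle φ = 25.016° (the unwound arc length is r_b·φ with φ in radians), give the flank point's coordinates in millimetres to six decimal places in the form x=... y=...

x=27.631996 y=0.689480

pitch radius r_p = m·N/2 = 1.436·38/2 = 27.284000
base radius r_b = r_p·cos α = 27.284000·cos 21.808° = 25.331392
roll angle φ = 25.016° = 0.43661157 rad
x = r_b·(cos φ + φ·sin φ) = 25.331392·(0.90618973 + 0.43661157·0.42287133) = 27.631996
y = r_b·(sin φ − φ·cos φ) = 25.331392·(0.42287133 − 0.43661157·0.90618973) = 0.689480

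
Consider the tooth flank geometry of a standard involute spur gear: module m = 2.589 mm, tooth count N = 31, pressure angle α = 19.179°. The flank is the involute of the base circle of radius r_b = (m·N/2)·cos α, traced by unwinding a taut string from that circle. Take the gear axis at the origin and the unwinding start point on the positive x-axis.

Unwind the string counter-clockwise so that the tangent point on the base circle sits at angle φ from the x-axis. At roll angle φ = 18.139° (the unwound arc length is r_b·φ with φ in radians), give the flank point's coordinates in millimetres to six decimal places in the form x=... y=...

x=39.754255 y=0.396877

pitch radius r_p = m·N/2 = 2.589·31/2 = 40.129500
base radius r_b = r_p·cos α = 40.129500·cos 19.179° = 37.902186
roll angle φ = 18.139° = 0.31658527 rad
x = r_b·(cos φ + φ·sin φ) = 37.902186·(0.95030404 + 0.31658527·0.31132335) = 39.754255
y = r_b·(sin φ − φ·cos φ) = 37.902186·(0.31132335 − 0.31658527·0.95030404) = 0.396877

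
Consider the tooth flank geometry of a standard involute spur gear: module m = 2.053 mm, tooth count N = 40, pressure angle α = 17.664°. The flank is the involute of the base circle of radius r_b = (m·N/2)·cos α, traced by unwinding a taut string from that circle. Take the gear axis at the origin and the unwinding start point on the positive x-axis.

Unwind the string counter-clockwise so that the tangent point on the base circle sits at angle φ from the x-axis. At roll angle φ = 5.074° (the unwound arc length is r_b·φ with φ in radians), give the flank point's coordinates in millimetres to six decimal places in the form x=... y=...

x=39.277232 y=0.009050

pitch radius r_p = m·N/2 = 2.053·40/2 = 41.060000
base radius r_b = r_p·cos α = 41.060000·cos 17.664° = 39.124116
roll angle φ = 5.074° = 0.08855801 rad
x = r_b·(cos φ + φ·sin φ) = 39.124116·(0.99608130 + 0.08855801·0.08844230) = 39.277232
y = r_b·(sin φ − φ·cos φ) = 39.124116·(0.08844230 − 0.08855801·0.99608130) = 0.009050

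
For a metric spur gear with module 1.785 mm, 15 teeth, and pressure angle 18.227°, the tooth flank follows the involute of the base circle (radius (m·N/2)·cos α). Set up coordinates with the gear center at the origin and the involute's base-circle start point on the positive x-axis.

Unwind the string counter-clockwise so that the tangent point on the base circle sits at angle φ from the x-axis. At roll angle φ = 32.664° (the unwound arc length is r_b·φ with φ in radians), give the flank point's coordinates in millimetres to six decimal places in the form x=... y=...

x=14.617252 y=0.760118

pitch radius r_p = m·N/2 = 1.785·15/2 = 13.387500
base radius r_b = r_p·cos α = 13.387500·cos 18.227° = 12.715779
roll angle φ = 32.664° = 0.57009435 rad
x = r_b·(cos φ + φ·sin φ) = 12.715779·(0.84185006 + 0.57009435·0.53971148) = 14.617252
y = r_b·(sin φ − φ·cos φ) = 12.715779·(0.53971148 − 0.57009435·0.84185006) = 0.760118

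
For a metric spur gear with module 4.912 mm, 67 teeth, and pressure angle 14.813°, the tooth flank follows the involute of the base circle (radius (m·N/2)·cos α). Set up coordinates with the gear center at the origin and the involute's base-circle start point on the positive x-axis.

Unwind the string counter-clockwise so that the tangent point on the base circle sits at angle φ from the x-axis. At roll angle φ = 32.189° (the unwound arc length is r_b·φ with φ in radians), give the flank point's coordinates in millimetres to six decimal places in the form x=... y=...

pitch radius r_p = m·N/2 = 4.912·67/2 = 164.552000
base radius r_b = r_p·cos α = 164.552000·cos 14.813° = 159.083181
roll angle φ = 32.189° = 0.56180403 rad
x = r_b·(cos φ + φ·sin φ) = 159.083181·(0.84629546 + 0.56180403·0.53271381) = 182.241909
y = r_b·(sin φ − φ·cos φ) = 159.083181·(0.53271381 − 0.56180403·0.84629546) = 9.109359

x=182.241909 y=9.109359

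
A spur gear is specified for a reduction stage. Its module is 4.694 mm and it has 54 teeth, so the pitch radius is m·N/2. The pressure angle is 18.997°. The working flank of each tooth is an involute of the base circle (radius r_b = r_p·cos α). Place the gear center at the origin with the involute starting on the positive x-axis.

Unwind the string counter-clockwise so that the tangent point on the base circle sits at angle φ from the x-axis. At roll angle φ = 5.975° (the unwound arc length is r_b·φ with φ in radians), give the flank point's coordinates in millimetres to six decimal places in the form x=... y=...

x=120.485129 y=0.045252

pitch radius r_p = m·N/2 = 4.694·54/2 = 126.738000
base radius r_b = r_p·cos α = 126.738000·cos 18.997° = 119.835294
roll angle φ = 5.975° = 0.10428342 rad
x = r_b·(cos φ + φ·sin φ) = 119.835294·(0.99456741 + 0.10428342·0.10409451) = 120.485129
y = r_b·(sin φ − φ·cos φ) = 119.835294·(0.10409451 − 0.10428342·0.99456741) = 0.045252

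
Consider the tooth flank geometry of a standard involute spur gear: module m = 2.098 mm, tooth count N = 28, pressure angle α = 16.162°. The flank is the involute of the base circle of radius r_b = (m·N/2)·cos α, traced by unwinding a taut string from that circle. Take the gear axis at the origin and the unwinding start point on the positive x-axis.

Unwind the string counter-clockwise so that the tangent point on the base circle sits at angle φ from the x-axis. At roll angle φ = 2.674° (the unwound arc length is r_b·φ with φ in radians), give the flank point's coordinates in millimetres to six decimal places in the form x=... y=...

pitch radius r_p = m·N/2 = 2.098·28/2 = 29.372000
base radius r_b = r_p·cos α = 29.372000·cos 16.162° = 28.211175
roll angle φ = 2.674° = 0.04667010 rad
x = r_b·(cos φ + φ·sin φ) = 28.211175·(0.99891115 + 0.04667010·0.04665316) = 28.241881
y = r_b·(sin φ − φ·cos φ) = 28.211175·(0.04665316 − 0.04667010·0.99891115) = 0.000956

x=28.241881 y=0.000956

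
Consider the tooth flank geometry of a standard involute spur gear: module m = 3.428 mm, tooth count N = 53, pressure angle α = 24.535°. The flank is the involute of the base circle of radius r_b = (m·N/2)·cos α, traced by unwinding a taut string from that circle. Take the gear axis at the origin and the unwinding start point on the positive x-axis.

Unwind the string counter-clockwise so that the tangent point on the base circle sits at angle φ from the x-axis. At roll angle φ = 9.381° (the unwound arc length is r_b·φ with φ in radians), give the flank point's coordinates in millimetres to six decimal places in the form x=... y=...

x=83.739935 y=0.120582

pitch radius r_p = m·N/2 = 3.428·53/2 = 90.842000
base radius r_b = r_p·cos α = 90.842000·cos 24.535° = 82.639674
roll angle φ = 9.381° = 0.16372934 rad
x = r_b·(cos φ + φ·sin φ) = 82.639674·(0.98662627 + 0.16372934·0.16299879) = 83.739935
y = r_b·(sin φ − φ·cos φ) = 82.639674·(0.16299879 − 0.16372934·0.98662627) = 0.120582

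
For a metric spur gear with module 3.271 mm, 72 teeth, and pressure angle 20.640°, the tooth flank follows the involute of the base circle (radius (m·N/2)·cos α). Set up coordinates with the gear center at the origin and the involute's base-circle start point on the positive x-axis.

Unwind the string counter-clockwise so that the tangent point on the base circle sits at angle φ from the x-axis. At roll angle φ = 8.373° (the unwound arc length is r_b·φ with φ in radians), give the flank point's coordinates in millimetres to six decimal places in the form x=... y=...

pitch radius r_p = m·N/2 = 3.271·72/2 = 117.756000
base radius r_b = r_p·cos α = 117.756000·cos 20.640° = 110.197675
roll angle φ = 8.373° = 0.14613642 rad
x = r_b·(cos φ + φ·sin φ) = 110.197675·(0.98934106 + 0.14613642·0.14561683) = 111.368083
y = r_b·(sin φ − φ·cos φ) = 110.197675·(0.14561683 − 0.14613642·0.98934106) = 0.114393

x=111.368083 y=0.114393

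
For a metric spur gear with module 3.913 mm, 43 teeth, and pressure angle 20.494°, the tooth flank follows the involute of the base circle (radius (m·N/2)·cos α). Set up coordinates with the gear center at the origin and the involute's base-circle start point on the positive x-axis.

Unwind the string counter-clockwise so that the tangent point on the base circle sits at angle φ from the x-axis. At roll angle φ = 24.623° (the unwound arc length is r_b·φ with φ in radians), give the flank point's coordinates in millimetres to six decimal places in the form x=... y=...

pitch radius r_p = m·N/2 = 3.913·43/2 = 84.129500
base radius r_b = r_p·cos α = 84.129500·cos 20.494° = 78.804848
roll angle φ = 24.623° = 0.42975242 rad
x = r_b·(cos φ + φ·sin φ) = 78.804848·(0.90906893 + 0.42975242·0.41664575) = 85.749403
y = r_b·(sin φ − φ·cos φ) = 78.804848·(0.41664575 − 0.42975242·0.90906893) = 2.046655

x=85.749403 y=2.046655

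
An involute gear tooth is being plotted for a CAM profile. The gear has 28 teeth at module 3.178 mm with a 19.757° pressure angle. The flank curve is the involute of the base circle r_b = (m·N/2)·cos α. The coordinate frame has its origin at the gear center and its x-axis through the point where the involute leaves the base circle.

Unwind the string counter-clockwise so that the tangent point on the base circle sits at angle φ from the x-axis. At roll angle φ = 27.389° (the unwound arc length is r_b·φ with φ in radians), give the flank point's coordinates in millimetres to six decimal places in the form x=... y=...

x=46.387321 y=1.490103

pitch radius r_p = m·N/2 = 3.178·28/2 = 44.492000
base radius r_b = r_p·cos α = 44.492000·cos 19.757° = 41.872966
roll angle φ = 27.389° = 0.47802823 rad
x = r_b·(cos φ + φ·sin φ) = 41.872966·(0.88790372 + 0.47802823·0.46002933) = 46.387321
y = r_b·(sin φ − φ·cos φ) = 41.872966·(0.46002933 − 0.47802823·0.88790372) = 1.490103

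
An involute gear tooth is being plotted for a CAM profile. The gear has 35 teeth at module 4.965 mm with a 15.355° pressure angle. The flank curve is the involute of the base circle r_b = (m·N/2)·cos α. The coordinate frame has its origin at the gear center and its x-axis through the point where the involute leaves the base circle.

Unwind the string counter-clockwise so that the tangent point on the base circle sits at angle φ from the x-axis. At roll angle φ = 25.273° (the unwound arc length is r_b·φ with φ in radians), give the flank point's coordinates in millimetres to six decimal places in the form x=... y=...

pitch radius r_p = m·N/2 = 4.965·35/2 = 86.887500
base radius r_b = r_p·cos α = 86.887500·cos 15.355° = 83.785935
roll angle φ = 25.273° = 0.44109706 rad
x = r_b·(cos φ + φ·sin φ) = 83.785935·(0.90428384 + 0.44109706·0.42693178) = 91.544697
y = r_b·(sin φ − φ·cos φ) = 83.785935·(0.42693178 − 0.44109706·0.90428384) = 2.350600

x=91.544697 y=2.350600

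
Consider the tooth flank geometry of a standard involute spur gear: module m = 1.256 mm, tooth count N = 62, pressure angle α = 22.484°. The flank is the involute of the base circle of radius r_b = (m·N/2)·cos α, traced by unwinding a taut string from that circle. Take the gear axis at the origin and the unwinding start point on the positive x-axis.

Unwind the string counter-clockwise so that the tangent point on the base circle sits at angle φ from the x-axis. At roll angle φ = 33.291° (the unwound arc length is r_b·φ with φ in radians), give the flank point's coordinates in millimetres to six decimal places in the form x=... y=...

x=41.546195 y=2.273918

pitch radius r_p = m·N/2 = 1.256·62/2 = 38.936000
base radius r_b = r_p·cos α = 38.936000·cos 22.484° = 35.976333
roll angle φ = 33.291° = 0.58103756 rad
x = r_b·(cos φ + φ·sin φ) = 35.976333·(0.83589359 + 0.58103756·0.54889152) = 41.546195
y = r_b·(sin φ − φ·cos φ) = 35.976333·(0.54889152 − 0.58103756·0.83589359) = 2.273918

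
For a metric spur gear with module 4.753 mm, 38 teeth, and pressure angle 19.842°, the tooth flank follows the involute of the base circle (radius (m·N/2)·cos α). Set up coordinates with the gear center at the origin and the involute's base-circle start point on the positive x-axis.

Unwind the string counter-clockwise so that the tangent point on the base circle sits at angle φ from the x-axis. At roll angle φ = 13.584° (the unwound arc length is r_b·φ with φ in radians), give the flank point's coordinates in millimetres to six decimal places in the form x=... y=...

pitch radius r_p = m·N/2 = 4.753·38/2 = 90.307000
base radius r_b = r_p·cos α = 90.307000·cos 19.842° = 84.945673
roll angle φ = 13.584° = 0.23708553 rad
x = r_b·(cos φ + φ·sin φ) = 84.945673·(0.97202663 + 0.23708553·0.23487068) = 87.299608
y = r_b·(sin φ − φ·cos φ) = 84.945673·(0.23487068 − 0.23708553·0.97202663) = 0.375225

x=87.299608 y=0.375225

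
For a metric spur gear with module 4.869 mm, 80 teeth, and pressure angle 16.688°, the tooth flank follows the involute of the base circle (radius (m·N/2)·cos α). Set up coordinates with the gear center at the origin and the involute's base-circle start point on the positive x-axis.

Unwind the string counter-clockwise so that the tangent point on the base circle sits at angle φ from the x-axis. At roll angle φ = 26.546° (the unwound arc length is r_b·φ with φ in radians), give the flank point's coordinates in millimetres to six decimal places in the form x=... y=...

x=205.518689 y=6.052974

pitch radius r_p = m·N/2 = 4.869·80/2 = 194.760000
base radius r_b = r_p·cos α = 194.760000·cos 16.688° = 186.557227
roll angle φ = 26.546° = 0.46331510 rad
x = r_b·(cos φ + φ·sin φ) = 186.557227·(0.89457584 + 0.46331510·0.44691617) = 205.518689
y = r_b·(sin φ − φ·cos φ) = 186.557227·(0.44691617 − 0.46331510·0.89457584) = 6.052974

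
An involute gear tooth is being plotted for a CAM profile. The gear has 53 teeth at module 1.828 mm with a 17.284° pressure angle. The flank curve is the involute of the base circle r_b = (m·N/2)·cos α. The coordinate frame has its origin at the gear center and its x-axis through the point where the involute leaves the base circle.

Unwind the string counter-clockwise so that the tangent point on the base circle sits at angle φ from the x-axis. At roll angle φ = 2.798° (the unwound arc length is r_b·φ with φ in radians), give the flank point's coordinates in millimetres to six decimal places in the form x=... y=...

x=46.309664 y=0.001795

pitch radius r_p = m·N/2 = 1.828·53/2 = 48.442000
base radius r_b = r_p·cos α = 48.442000·cos 17.284° = 46.254544
roll angle φ = 2.798° = 0.04883431 rad
x = r_b·(cos φ + φ·sin φ) = 46.254544·(0.99880784 + 0.04883431·0.04881490) = 46.309664
y = r_b·(sin φ − φ·cos φ) = 46.254544·(0.04881490 − 0.04883431·0.99880784) = 0.001795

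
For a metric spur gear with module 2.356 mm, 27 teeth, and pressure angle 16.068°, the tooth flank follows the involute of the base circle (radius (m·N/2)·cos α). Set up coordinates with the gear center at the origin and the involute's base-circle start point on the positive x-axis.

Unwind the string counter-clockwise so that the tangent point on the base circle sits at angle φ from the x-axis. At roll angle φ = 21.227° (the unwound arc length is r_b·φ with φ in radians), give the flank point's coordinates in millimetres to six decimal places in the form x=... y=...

pitch radius r_p = m·N/2 = 2.356·27/2 = 31.806000
base radius r_b = r_p·cos α = 31.806000·cos 16.068° = 30.563463
roll angle φ = 21.227° = 0.37048104 rad
x = r_b·(cos φ + φ·sin φ) = 30.563463·(0.93215329 + 0.37048104·0.36206388) = 32.589548
y = r_b·(sin φ − φ·cos φ) = 30.563463·(0.36206388 − 0.37048104·0.93215329) = 0.510983

x=32.589548 y=0.510983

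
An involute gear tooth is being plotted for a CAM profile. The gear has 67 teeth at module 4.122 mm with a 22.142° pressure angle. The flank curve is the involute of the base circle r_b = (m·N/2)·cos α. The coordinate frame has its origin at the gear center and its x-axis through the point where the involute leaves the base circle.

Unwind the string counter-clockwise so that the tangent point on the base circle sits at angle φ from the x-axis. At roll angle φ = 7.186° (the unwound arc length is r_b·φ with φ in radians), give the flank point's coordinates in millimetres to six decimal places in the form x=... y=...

x=128.905451 y=0.083979

pitch radius r_p = m·N/2 = 4.122·67/2 = 138.087000
base radius r_b = r_p·cos α = 138.087000·cos 22.142° = 127.903442
roll angle φ = 7.186° = 0.12541936 rad
x = r_b·(cos φ + φ·sin φ) = 127.903442·(0.99214530 + 0.12541936·0.12509081) = 128.905451
y = r_b·(sin φ − φ·cos φ) = 127.903442·(0.12509081 − 0.12541936·0.99214530) = 0.083979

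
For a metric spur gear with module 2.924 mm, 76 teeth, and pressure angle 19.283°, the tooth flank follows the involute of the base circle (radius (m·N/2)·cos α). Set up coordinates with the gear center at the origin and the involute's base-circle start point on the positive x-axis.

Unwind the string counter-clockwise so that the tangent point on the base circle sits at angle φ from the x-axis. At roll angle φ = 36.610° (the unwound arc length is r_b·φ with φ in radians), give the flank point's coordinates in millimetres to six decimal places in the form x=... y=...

x=124.152002 y=8.753074

pitch radius r_p = m·N/2 = 2.924·76/2 = 111.112000
base radius r_b = r_p·cos α = 111.112000·cos 19.283° = 104.878503
roll angle φ = 36.610° = 0.63896504 rad
x = r_b·(cos φ + φ·sin φ) = 104.878503·(0.80271340 + 0.63896504·0.59636498) = 124.152002
y = r_b·(sin φ − φ·cos φ) = 104.878503·(0.59636498 − 0.63896504·0.80271340) = 8.753074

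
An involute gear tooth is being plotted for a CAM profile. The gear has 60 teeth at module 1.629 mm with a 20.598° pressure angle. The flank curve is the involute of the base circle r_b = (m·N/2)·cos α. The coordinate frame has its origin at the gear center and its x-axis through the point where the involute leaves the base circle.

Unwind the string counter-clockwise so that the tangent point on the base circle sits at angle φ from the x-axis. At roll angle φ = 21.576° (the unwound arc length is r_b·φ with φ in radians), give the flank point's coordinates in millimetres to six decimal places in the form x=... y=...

pitch radius r_p = m·N/2 = 1.629·60/2 = 48.870000
base radius r_b = r_p·cos α = 48.870000·cos 20.598° = 45.745830
roll angle φ = 21.576° = 0.37657224 rad
x = r_b·(cos φ + φ·sin φ) = 45.745830·(0.92993060 + 0.37657224·0.36773506) = 48.875275
y = r_b·(sin φ − φ·cos φ) = 45.745830·(0.36773506 − 0.37657224·0.92993060) = 0.802794

x=48.875275 y=0.802794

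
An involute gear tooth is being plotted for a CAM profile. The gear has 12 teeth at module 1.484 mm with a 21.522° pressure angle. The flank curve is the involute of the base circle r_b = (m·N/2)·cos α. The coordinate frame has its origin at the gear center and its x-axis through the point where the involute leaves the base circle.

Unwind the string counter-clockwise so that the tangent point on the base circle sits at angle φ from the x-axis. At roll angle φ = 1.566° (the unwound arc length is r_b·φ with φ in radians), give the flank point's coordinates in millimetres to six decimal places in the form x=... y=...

pitch radius r_p = m·N/2 = 1.484·12/2 = 8.904000
base radius r_b = r_p·cos α = 8.904000·cos 21.522° = 8.283184
roll angle φ = 1.566° = 0.02733186 rad
x = r_b·(cos φ + φ·sin φ) = 8.283184·(0.99962651 + 0.02733186·0.02732845) = 8.286278
y = r_b·(sin φ − φ·cos φ) = 8.283184·(0.02732845 − 0.02733186·0.99962651) = 0.000056

x=8.286278 y=0.000056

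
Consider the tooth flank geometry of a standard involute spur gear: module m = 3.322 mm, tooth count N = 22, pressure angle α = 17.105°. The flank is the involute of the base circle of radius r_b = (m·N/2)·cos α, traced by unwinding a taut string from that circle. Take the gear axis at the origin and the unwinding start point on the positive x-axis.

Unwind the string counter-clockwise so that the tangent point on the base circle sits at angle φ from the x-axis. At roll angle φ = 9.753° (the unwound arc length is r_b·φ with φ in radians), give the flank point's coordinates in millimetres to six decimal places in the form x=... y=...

x=35.427985 y=0.057255

pitch radius r_p = m·N/2 = 3.322·22/2 = 36.542000
base radius r_b = r_p·cos α = 36.542000·cos 17.105° = 34.925651
roll angle φ = 9.753° = 0.17022196 rad
x = r_b·(cos φ + φ·sin φ) = 34.925651·(0.98554719 + 0.17022196·0.16940111) = 35.427985
y = r_b·(sin φ − φ·cos φ) = 34.925651·(0.16940111 − 0.17022196·0.98554719) = 0.057255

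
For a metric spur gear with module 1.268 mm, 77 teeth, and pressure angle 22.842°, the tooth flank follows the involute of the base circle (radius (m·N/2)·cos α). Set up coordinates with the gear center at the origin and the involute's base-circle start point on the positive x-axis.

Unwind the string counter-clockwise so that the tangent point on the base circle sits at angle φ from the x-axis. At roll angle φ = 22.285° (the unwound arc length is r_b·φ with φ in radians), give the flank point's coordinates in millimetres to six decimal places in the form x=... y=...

pitch radius r_p = m·N/2 = 1.268·77/2 = 48.818000
base radius r_b = r_p·cos α = 48.818000·cos 22.842° = 44.989636
roll angle φ = 22.285° = 0.38894662 rad
x = r_b·(cos φ + φ·sin φ) = 44.989636·(0.92530903 + 0.38894662·0.37921393) = 48.265016
y = r_b·(sin φ − φ·cos φ) = 44.989636·(0.37921393 − 0.38894662·0.92530903) = 0.869114

x=48.265016 y=0.869114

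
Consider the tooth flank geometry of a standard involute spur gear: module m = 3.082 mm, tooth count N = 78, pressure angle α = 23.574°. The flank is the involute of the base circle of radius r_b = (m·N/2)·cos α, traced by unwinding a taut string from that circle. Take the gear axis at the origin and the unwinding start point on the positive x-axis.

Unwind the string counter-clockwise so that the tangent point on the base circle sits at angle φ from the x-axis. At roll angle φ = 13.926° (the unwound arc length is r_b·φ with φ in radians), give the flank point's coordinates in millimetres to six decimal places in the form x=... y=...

x=113.372971 y=0.524171

pitch radius r_p = m·N/2 = 3.082·78/2 = 120.198000
base radius r_b = r_p·cos α = 120.198000·cos 23.574° = 110.166793
roll angle φ = 13.926° = 0.24305455 rad
x = r_b·(cos φ + φ·sin φ) = 110.166793·(0.97060737 + 0.24305455·0.24066851) = 113.372971
y = r_b·(sin φ − φ·cos φ) = 110.166793·(0.24066851 − 0.24305455·0.97060737) = 0.524171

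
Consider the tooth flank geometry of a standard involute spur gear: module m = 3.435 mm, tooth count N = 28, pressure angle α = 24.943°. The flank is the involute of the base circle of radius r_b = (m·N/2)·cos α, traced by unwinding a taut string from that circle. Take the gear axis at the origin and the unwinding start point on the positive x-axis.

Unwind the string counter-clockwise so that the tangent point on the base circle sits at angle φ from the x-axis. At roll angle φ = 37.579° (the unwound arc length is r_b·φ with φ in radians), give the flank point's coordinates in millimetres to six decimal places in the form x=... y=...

pitch radius r_p = m·N/2 = 3.435·28/2 = 48.090000
base radius r_b = r_p·cos α = 48.090000·cos 24.943° = 43.604539
roll angle φ = 37.579° = 0.65587728 rad
x = r_b·(cos φ + φ·sin φ) = 43.604539·(0.79251322 + 0.65587728·0.60985473) = 51.998547
y = r_b·(sin φ − φ·cos φ) = 43.604539·(0.60985473 − 0.65587728·0.79251322) = 3.927169

x=51.998547 y=3.927169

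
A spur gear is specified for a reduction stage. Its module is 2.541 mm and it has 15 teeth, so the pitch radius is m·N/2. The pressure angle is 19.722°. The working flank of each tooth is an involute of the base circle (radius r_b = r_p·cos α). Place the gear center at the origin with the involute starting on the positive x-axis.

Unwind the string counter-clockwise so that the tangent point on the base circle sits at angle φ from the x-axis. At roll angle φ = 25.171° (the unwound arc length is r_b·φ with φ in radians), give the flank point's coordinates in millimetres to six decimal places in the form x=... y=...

x=19.588135 y=0.497302

pitch radius r_p = m·N/2 = 2.541·15/2 = 19.057500
base radius r_b = r_p·cos α = 19.057500·cos 19.722° = 17.939607
roll angle φ = 25.171° = 0.43931683 rad
x = r_b·(cos φ + φ·sin φ) = 17.939607·(0.90504244 + 0.43931683·0.42532126) = 19.588135
y = r_b·(sin φ − φ·cos φ) = 17.939607·(0.42532126 − 0.43931683·0.90504244) = 0.497302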